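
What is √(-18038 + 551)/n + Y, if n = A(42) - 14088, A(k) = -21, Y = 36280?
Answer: 36280 - I*√1943/4703 ≈ 36280.0 - 0.0093726*I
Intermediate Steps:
n = -14109 (n = -21 - 14088 = -14109)
√(-18038 + 551)/n + Y = √(-18038 + 551)/(-14109) + 36280 = √(-17487)*(-1/14109) + 36280 = (3*I*√1943)*(-1/14109) + 36280 = -I*√1943/4703 + 36280 = 36280 - I*√1943/4703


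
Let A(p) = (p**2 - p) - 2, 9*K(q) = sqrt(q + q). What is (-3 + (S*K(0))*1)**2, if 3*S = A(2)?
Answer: 9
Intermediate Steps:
K(q) = sqrt(2)*sqrt(q)/9 (K(q) = sqrt(q + q)/9 = sqrt(2*q)/9 = (sqrt(2)*sqrt(q))/9 = sqrt(2)*sqrt(q)/9)
A(p) = -2 + p**2 - p
S = 0 (S = (-2 + 2**2 - 1*2)/3 = (-2 + 4 - 2)/3 = (1/3)*0 = 0)
(-3 + (S*K(0))*1)**2 = (-3 + (0*(sqrt(2)*sqrt(0)/9))*1)**2 = (-3 + (0*((1/9)*sqrt(2)*0))*1)**2 = (-3 + (0*0)*1)**2 = (-3 + 0*1)**2 = (-3 + 0)**2 = (-3)**2 = 9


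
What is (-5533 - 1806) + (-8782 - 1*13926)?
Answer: -30047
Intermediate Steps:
(-5533 - 1806) + (-8782 - 1*13926) = -7339 + (-8782 - 13926) = -7339 - 22708 = -30047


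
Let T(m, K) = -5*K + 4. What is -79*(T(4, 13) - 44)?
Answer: 8295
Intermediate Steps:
T(m, K) = 4 - 5*K
-79*(T(4, 13) - 44) = -79*((4 - 5*13) - 44) = -79*((4 - 65) - 44) = -79*(-61 - 44) = -79*(-105) = 8295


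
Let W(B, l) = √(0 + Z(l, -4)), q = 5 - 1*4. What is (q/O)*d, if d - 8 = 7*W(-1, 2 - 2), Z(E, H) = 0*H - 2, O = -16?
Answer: -½ - 7*I*√2/16 ≈ -0.5 - 0.61872*I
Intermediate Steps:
Z(E, H) = -2 (Z(E, H) = 0 - 2 = -2)
q = 1 (q = 5 - 4 = 1)
W(B, l) = I*√2 (W(B, l) = √(0 - 2) = √(-2) = I*√2)
d = 8 + 7*I*√2 (d = 8 + 7*(I*√2) = 8 + 7*I*√2 ≈ 8.0 + 9.8995*I)
(q/O)*d = (1/(-16))*(8 + 7*I*√2) = (1*(-1/16))*(8 + 7*I*√2) = -(8 + 7*I*√2)/16 = -½ - 7*I*√2/16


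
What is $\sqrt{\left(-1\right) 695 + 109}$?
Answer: $i \sqrt{586} \approx 24.207 i$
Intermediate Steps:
$\sqrt{\left(-1\right) 695 + 109} = \sqrt{-695 + 109} = \sqrt{-586} = i \sqrt{586}$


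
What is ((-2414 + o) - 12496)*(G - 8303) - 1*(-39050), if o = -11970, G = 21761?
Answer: -361711990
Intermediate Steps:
((-2414 + o) - 12496)*(G - 8303) - 1*(-39050) = ((-2414 - 11970) - 12496)*(21761 - 8303) - 1*(-39050) = (-14384 - 12496)*13458 + 39050 = -26880*13458 + 39050 = -361751040 + 39050 = -361711990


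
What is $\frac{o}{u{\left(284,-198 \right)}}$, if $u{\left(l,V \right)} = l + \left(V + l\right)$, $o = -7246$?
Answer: $- \frac{3623}{185} \approx -19.584$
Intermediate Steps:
$u{\left(l,V \right)} = V + 2 l$
$\frac{o}{u{\left(284,-198 \right)}} = - \frac{7246}{-198 + 2 \cdot 284} = - \frac{7246}{-198 + 568} = - \frac{7246}{370} = \left(-7246\right) \frac{1}{370} = - \frac{3623}{185}$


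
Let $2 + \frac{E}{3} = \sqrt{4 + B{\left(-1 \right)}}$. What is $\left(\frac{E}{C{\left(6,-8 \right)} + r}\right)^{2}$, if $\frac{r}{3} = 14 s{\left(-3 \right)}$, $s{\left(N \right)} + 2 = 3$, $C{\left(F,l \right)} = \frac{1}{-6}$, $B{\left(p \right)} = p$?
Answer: $\frac{2268}{63001} - \frac{1296 \sqrt{3}}{63001} \approx 0.00036923$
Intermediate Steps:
$C{\left(F,l \right)} = - \frac{1}{6}$
$s{\left(N \right)} = 1$ ($s{\left(N \right)} = -2 + 3 = 1$)
$r = 42$ ($r = 3 \cdot 14 \cdot 1 = 3 \cdot 14 = 42$)
$E = -6 + 3 \sqrt{3}$ ($E = -6 + 3 \sqrt{4 - 1} = -6 + 3 \sqrt{3} \approx -0.80385$)
$\left(\frac{E}{C{\left(6,-8 \right)} + r}\right)^{2} = \left(\frac{-6 + 3 \sqrt{3}}{- \frac{1}{6} + 42}\right)^{2} = \left(\frac{-6 + 3 \sqrt{3}}{\frac{251}{6}}\right)^{2} = \left(\left(-6 + 3 \sqrt{3}\right) \frac{6}{251}\right)^{2} = \left(- \frac{36}{251} + \frac{18 \sqrt{3}}{251}\right)^{2}$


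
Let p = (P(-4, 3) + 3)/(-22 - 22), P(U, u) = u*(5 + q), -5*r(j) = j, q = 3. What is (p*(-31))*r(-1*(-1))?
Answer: -837/220 ≈ -3.8045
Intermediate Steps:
r(j) = -j/5
P(U, u) = 8*u (P(U, u) = u*(5 + 3) = u*8 = 8*u)
p = -27/44 (p = (8*3 + 3)/(-22 - 22) = (24 + 3)/(-44) = 27*(-1/44) = -27/44 ≈ -0.61364)
(p*(-31))*r(-1*(-1)) = (-27/44*(-31))*(-(-1)*(-1)/5) = 837*(-⅕*1)/44 = (837/44)*(-⅕) = -837/220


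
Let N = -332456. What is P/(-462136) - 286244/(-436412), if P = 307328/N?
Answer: 171791522087465/261915195062557 ≈ 0.65590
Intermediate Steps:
P = -38416/41557 (P = 307328/(-332456) = 307328*(-1/332456) = -38416/41557 ≈ -0.92442)
P/(-462136) - 286244/(-436412) = -38416/41557/(-462136) - 286244/(-436412) = -38416/41557*(-1/462136) - 286244*(-1/436412) = 4802/2400623219 + 71561/109103 = 171791522087465/261915195062557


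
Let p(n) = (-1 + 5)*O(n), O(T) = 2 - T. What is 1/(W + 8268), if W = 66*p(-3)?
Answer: 1/9588 ≈ 0.00010430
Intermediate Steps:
p(n) = 8 - 4*n (p(n) = (-1 + 5)*(2 - n) = 4*(2 - n) = 8 - 4*n)
W = 1320 (W = 66*(8 - 4*(-3)) = 66*(8 + 12) = 66*20 = 1320)
1/(W + 8268) = 1/(1320 + 8268) = 1/9588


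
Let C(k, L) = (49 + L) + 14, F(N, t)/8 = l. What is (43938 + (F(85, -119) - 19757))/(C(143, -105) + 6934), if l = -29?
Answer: 23949/6892 ≈ 3.4749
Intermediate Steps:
F(N, t) = -232 (F(N, t) = 8*(-29) = -232)
C(k, L) = 63 + L
(43938 + (F(85, -119) - 19757))/(C(143, -105) + 6934) = (43938 + (-232 - 19757))/((63 - 105) + 6934) = (43938 - 19989)/(-42 + 6934) = 23949/6892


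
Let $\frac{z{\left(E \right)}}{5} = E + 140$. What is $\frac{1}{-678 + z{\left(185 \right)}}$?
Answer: $\frac{1}{947} \approx 0.001056$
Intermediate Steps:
$z{\left(E \right)} = 700 + 5 E$ ($z{\left(E \right)} = 5 \left(E + 140\right) = 5 \left(140 + E\right) = 700 + 5 E$)
$\frac{1}{-678 + z{\left(185 \right)}} = \frac{1}{-678 + \left(700 + 5 \cdot 185\right)} = \frac{1}{-678 + \left(700 + 925\right)} = \frac{1}{-678 + 1625} = \frac{1}{947}$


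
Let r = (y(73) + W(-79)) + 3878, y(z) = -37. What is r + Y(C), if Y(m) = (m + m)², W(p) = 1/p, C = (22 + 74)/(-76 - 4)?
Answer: 7597326/1975 ≈ 3846.7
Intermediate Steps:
C = -6/5 (C = 96/(-80) = 96*(-1/80) = -6/5 ≈ -1.2000)
Y(m) = 4*m² (Y(m) = (2*m)² = 4*m²)
r = 303438/79 (r = (-37 + 1/(-79)) + 3878 = (-37 - 1/79) + 3878 = -2924/79 + 3878 = 303438/79 ≈ 3841.0)
r + Y(C) = 303438/79 + 4*(-6/5)² = 303438/79 + 4*(36/25) = 303438/79 + 144/25 = 7597326/1975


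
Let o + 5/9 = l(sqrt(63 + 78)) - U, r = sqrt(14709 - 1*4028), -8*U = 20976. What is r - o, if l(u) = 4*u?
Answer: -23593/9 + sqrt(10681) - 4*sqrt(141) ≈ -2565.6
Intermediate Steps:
U = -2622 (U = -1/8*20976 = -2622)
r = sqrt(10681) (r = sqrt(14709 - 4028) = sqrt(10681) ≈ 103.35)
o = 23593/9 + 4*sqrt(141) (o = -5/9 + (4*sqrt(63 + 78) - 1*(-2622)) = -5/9 + (4*sqrt(141) + 2622) = -5/9 + (2622 + 4*sqrt(141)) = 23593/9 + 4*sqrt(141) ≈ 2668.9)
r - o = sqrt(10681) - (23593/9 + 4*sqrt(141)) = sqrt(10681) + (-23593/9 - 4*sqrt(141)) = -23593/9 + sqrt(10681) - 4*sqrt(141)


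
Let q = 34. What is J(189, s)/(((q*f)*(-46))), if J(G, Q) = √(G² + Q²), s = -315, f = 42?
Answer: -3*√34/3128 ≈ -0.0055923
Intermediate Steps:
J(189, s)/(((q*f)*(-46))) = √(189² + (-315)²)/(((34*42)*(-46))) = √(35721 + 99225)/((1428*(-46))) = √134946/(-65688) = (63*√34)*(-1/65688) = -3*√34/3128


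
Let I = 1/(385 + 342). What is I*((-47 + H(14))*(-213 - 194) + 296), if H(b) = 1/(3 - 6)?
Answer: 58682/2181 ≈ 26.906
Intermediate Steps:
H(b) = -⅓ (H(b) = 1/(-3) = -⅓)
I = 1/727 ≈ 0.0013755
I*((-47 + H(14))*(-213 - 194) + 296) = ((-47 - ⅓)*(-213 - 194) + 296)/727 = (-142/3*(-407) + 296)/727 = (57794/3 + 296)/727 = (1/727)*(58682/3) = 58682/2181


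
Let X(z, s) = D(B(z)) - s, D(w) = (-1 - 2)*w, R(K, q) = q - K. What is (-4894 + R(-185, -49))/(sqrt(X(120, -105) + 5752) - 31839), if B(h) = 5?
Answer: 151489962/1013716079 + 4758*sqrt(5842)/1013716079 ≈ 0.14980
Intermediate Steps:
D(w) = -3*w
X(z, s) = -15 - s (X(z, s) = -3*5 - s = -15 - s)
(-4894 + R(-185, -49))/(sqrt(X(120, -105) + 5752) - 31839) = (-4894 + (-49 - 1*(-185)))/(sqrt((-15 - 1*(-105)) + 5752) - 31839) = (-4894 + (-49 + 185))/(sqrt((-15 + 105) + 5752) - 31839) = (-4894 + 136)/(sqrt(90 + 5752) - 31839) = -4758/(sqrt(5842) - 31839) = -4758/(-31839 + sqrt(5842))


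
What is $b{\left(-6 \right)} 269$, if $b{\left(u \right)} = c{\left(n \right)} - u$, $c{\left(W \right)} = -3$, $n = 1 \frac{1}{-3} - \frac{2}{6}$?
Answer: $807$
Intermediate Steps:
$n = - \frac{2}{3}$ ($n = 1 \left(- \frac{1}{3}\right) - \frac{1}{3} = - \frac{1}{3} - \frac{1}{3} = - \frac{2}{3} \approx -0.66667$)
$b{\left(u \right)} = -3 - u$
$b{\left(-6 \right)} 269 = \left(-3 - -6\right) 269 = \left(-3 + 6\right) 269 = 3 \cdot 269 = 807$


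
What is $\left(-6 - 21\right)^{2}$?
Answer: $729$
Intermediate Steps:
$\left(-6 - 21\right)^{2} = \left(-27\right)^{2} = 729$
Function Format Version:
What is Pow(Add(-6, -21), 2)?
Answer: 729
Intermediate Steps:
Pow(Add(-6, -21), 2) = Pow(-27, 2) = 729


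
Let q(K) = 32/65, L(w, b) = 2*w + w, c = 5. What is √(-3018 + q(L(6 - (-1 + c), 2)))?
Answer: I*√12748970/65 ≈ 54.932*I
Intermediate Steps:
L(w, b) = 3*w
q(K) = 32/65 (q(K) = 32*(1/65) = 32/65)
√(-3018 + q(L(6 - (-1 + c), 2))) = √(-3018 + 32/65) = √(-196138/65) = I*√12748970/65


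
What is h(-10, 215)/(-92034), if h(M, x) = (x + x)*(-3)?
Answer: 215/15339 ≈ 0.014017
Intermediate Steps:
h(M, x) = -6*x (h(M, x) = (2*x)*(-3) = -6*x)
h(-10, 215)/(-92034) = -6*215/(-92034) = -1290*(-1/92034) = 215/15339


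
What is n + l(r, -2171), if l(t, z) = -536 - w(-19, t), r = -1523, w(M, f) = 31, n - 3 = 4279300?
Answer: 4278736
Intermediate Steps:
n = 4279303 (n = 3 + 4279300 = 4279303)
l(t, z) = -567 (l(t, z) = -536 - 1*31 = -536 - 31 = -567)
n + l(r, -2171) = 4279303 - 567 = 4278736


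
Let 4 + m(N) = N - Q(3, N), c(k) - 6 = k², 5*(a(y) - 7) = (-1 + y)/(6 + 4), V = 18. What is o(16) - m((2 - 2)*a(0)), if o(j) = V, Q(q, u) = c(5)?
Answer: 53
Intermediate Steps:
a(y) = 349/50 + y/50 (a(y) = 7 + ((-1 + y)/(6 + 4))/5 = 7 + ((-1 + y)/10)/5 = 7 + ((-1 + y)*(⅒))/5 = 7 + (-⅒ + y/10)/5 = 7 + (-1/50 + y/50) = 349/50 + y/50)
c(k) = 6 + k²
Q(q, u) = 31 (Q(q, u) = 6 + 5² = 6 + 25 = 31)
o(j) = 18
m(N) = -35 + N (m(N) = -4 + (N - 1*31) = -4 + (N - 31) = -4 + (-31 + N) = -35 + N)
o(16) - m((2 - 2)*a(0)) = 18 - (-35 + (2 - 2)*(349/50 + (1/50)*0)) = 18 - (-35 + 0*(349/50 + 0)) = 18 - (-35 + 0*(349/50)) = 18 - (-35 + 0) = 18 - 1*(-35) = 18 + 35 = 53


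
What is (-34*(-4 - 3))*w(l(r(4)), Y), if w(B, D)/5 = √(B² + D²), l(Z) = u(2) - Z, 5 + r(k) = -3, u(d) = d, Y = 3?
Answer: 1190*√109 ≈ 12424.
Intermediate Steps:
r(k) = -8 (r(k) = -5 - 3 = -8)
l(Z) = 2 - Z
w(B, D) = 5*√(B² + D²)
(-34*(-4 - 3))*w(l(r(4)), Y) = (-34*(-4 - 3))*(5*√((2 - 1*(-8))² + 3²)) = (-34*(-7))*(5*√((2 + 8)² + 9)) = (-17*(-14))*(5*√(10² + 9)) = 238*(5*√(100 + 9)) = 238*(5*√109) = 1190*√109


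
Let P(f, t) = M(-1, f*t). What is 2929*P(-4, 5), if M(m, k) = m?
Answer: -2929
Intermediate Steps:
P(f, t) = -1
2929*P(-4, 5) = 2929*(-1) = -2929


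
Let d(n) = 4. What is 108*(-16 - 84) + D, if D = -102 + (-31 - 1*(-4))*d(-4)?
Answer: -11010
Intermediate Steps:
D = -210 (D = -102 + (-31 - 1*(-4))*4 = -102 + (-31 + 4)*4 = -102 - 27*4 = -102 - 108 = -210)
108*(-16 - 84) + D = 108*(-16 - 84) - 210 = 108*(-100) - 210 = -10800 - 210 = -11010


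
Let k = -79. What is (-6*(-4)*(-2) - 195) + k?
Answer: -322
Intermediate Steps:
(-6*(-4)*(-2) - 195) + k = (-6*(-4)*(-2) - 195) - 79 = (24*(-2) - 195) - 79 = (-48 - 195) - 79 = -243 - 79 = -322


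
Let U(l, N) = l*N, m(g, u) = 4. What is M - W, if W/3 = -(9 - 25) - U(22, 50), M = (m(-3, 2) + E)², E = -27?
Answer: 3781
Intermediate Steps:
U(l, N) = N*l
M = 529 (M = (4 - 27)² = (-23)² = 529)
W = -3252 (W = 3*(-(9 - 25) - 50*22) = 3*(-1*(-16) - 1*1100) = 3*(16 - 1100) = 3*(-1084) = -3252)
M - W = 529 - 1*(-3252) = 529 + 3252 = 3781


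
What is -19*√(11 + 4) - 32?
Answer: -32 - 19*√15 ≈ -105.59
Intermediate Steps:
-19*√(11 + 4) - 32 = -19*√15 - 32 = -32 - 19*√15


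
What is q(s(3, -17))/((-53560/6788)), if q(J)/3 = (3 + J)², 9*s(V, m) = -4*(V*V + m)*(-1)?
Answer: -8485/72306 ≈ -0.11735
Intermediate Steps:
s(V, m) = 4*m/9 + 4*V²/9 (s(V, m) = (-4*(V*V + m)*(-1))/9 = (-4*(V² + m)*(-1))/9 = (-4*(m + V²)*(-1))/9 = ((-4*m - 4*V²)*(-1))/9 = (4*m + 4*V²)/9 = 4*m/9 + 4*V²/9)
q(J) = 3*(3 + J)²
q(s(3, -17))/((-53560/6788)) = (3*(3 + ((4/9)*(-17) + (4/9)*3²))²)/((-53560/6788)) = (3*(3 + (-68/9 + (4/9)*9))²)/((-53560*1/6788)) = (3*(3 + (-68/9 + 4))²)/(-13390/1697) = (3*(3 - 32/9)²)*(-1697/13390) = (3*(-5/9)²)*(-1697/13390) = (3*(25/81))*(-1697/13390) = (25/27)*(-1697/13390) = -8485/72306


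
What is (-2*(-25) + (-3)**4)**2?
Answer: 17161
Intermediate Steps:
(-2*(-25) + (-3)**4)**2 = (50 + 81)**2 = 131**2 = 17161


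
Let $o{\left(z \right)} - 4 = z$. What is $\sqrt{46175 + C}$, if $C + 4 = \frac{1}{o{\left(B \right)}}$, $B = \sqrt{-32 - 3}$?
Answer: $\sqrt{\frac{184685 + 46171 i \sqrt{35}}{4 + i \sqrt{35}}} \approx 214.87 - 0.0003 i$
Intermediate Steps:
$B = i \sqrt{35}$ ($B = \sqrt{-35} = i \sqrt{35} \approx 5.9161 i$)
$o{\left(z \right)} = 4 + z$
$C = -4 + \frac{1}{4 + i \sqrt{35}} \approx -3.9216 - 0.116 i$
$\sqrt{46175 + C} = \sqrt{46175 + \frac{- 4 \sqrt{35} + 15 i}{\sqrt{35} - 4 i}}$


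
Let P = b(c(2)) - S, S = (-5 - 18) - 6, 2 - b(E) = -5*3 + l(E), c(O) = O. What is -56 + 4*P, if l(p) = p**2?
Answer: 112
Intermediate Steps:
b(E) = 17 - E**2 (b(E) = 2 - (-5*3 + E**2) = 2 - (-15 + E**2) = 2 + (15 - E**2) = 17 - E**2)
S = -29 (S = -23 - 6 = -29)
P = 42 (P = (17 - 1*2**2) - 1*(-29) = (17 - 1*4) + 29 = (17 - 4) + 29 = 13 + 29 = 42)
-56 + 4*P = -56 + 4*42 = -56 + 168 = 112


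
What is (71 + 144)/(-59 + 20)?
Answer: -215/39 ≈ -5.5128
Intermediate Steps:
(71 + 144)/(-59 + 20) = 215/(-39) = -1/39*215 = -215/39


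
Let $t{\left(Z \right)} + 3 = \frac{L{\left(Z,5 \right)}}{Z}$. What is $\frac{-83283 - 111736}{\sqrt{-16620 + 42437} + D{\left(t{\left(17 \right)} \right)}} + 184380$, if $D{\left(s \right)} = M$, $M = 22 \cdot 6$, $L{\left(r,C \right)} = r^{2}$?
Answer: $\frac{143022168}{763} - \frac{17729 \sqrt{25817}}{763} \approx 1.8371 \cdot 10^{5}$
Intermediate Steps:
$t{\left(Z \right)} = -3 + Z$ ($t{\left(Z \right)} = -3 + \frac{Z^{2}}{Z} = -3 + Z$)
$M = 132$
$D{\left(s \right)} = 132$
$\frac{-83283 - 111736}{\sqrt{-16620 + 42437} + D{\left(t{\left(17 \right)} \right)}} + 184380 = \frac{-83283 - 111736}{\sqrt{-16620 + 42437} + 132} + 184380 = - \frac{195019}{\sqrt{25817} + 132} + 184380 = - \frac{195019}{132 + \sqrt{25817}} + 184380 = 184380 - \frac{195019}{132 + \sqrt{25817}}$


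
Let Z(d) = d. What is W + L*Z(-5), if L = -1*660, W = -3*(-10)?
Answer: 3330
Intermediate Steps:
W = 30
L = -660
W + L*Z(-5) = 30 - 660*(-5) = 30 + 3300 = 3330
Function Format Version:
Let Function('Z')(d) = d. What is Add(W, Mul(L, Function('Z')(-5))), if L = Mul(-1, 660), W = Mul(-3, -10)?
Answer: 3330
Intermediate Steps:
W = 30
L = -660
Add(W, Mul(L, Function('Z')(-5))) = Add(30, Mul(-660, -5)) = Add(30, 3300) = 3330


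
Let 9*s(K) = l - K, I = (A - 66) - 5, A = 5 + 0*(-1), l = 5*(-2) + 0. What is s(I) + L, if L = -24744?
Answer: -222640/9 ≈ -24738.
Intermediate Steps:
l = -10 (l = -10 + 0 = -10)
A = 5 (A = 5 + 0 = 5)
I = -66 (I = (5 - 66) - 5 = -61 - 5 = -66)
s(K) = -10/9 - K/9 (s(K) = (-10 - K)/9 = -10/9 - K/9)
s(I) + L = (-10/9 - 1/9*(-66)) - 24744 = (-10/9 + 22/3) - 24744 = 56/9 - 24744 = -222640/9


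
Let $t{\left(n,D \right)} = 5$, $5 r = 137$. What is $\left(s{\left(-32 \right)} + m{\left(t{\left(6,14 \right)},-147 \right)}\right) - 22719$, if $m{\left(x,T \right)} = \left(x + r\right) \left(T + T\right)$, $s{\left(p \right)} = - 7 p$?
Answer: $- \frac{160103}{5} \approx -32021.0$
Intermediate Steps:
$r = \frac{137}{5}$ ($r = \frac{1}{5} \cdot 137 = \frac{137}{5} \approx 27.4$)
$m{\left(x,T \right)} = 2 T \left(\frac{137}{5} + x\right)$ ($m{\left(x,T \right)} = \left(x + \frac{137}{5}\right) \left(T + T\right) = \left(\frac{137}{5} + x\right) 2 T = 2 T \left(\frac{137}{5} + x\right)$)
$\left(s{\left(-32 \right)} + m{\left(t{\left(6,14 \right)},-147 \right)}\right) - 22719 = \left(\left(-7\right) \left(-32\right) + \frac{2}{5} \left(-147\right) \left(137 + 5 \cdot 5\right)\right) - 22719 = \left(224 + \frac{2}{5} \left(-147\right) \left(137 + 25\right)\right) - 22719 = \left(224 + \frac{2}{5} \left(-147\right) 162\right) - 22719 = \left(224 - \frac{47628}{5}\right) - 22719 = - \frac{46508}{5} - 22719 = - \frac{160103}{5}$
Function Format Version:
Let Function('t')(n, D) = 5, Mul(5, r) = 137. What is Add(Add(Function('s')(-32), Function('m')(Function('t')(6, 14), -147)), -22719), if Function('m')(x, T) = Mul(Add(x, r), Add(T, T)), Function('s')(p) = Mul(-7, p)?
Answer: Rational(-160103, 5) ≈ -32021.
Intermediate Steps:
r = Rational(137, 5) (r = Mul(Rational(1, 5), 137) = Rational(137, 5) ≈ 27.400)
Function('m')(x, T) = Mul(2, T, Add(Rational(137, 5), x)) (Function('m')(x, T) = Mul(Add(x, Rational(137, 5)), Add(T, T)) = Mul(Add(Rational(137, 5), x), Mul(2, T)) = Mul(2, T, Add(Rational(137, 5), x)))
Add(Add(Function('s')(-32), Function('m')(Function('t')(6, 14), -147)), -22719) = Add(Add(Mul(-7, -32), Mul(Rational(2, 5), -147, Add(137, Mul(5, 5)))), -22719) = Add(Add(224, Mul(Rational(2, 5), -147, Add(137, 25))), -22719) = Add(Add(224, Mul(Rational(2, 5), -147, 162)), -22719) = Add(Add(224, Rational(-47628, 5)), -22719) = Add(Rational(-46508, 5), -22719) = Rational(-160103, 5)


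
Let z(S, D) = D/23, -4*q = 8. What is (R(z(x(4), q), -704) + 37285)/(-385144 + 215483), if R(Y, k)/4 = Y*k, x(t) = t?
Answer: -863187/3902203 ≈ -0.22120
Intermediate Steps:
q = -2 (q = -¼*8 = -2)
z(S, D) = D/23 (z(S, D) = D*(1/23) = D/23)
R(Y, k) = 4*Y*k (R(Y, k) = 4*(Y*k) = 4*Y*k)
(R(z(x(4), q), -704) + 37285)/(-385144 + 215483) = (4*((1/23)*(-2))*(-704) + 37285)/(-385144 + 215483) = (4*(-2/23)*(-704) + 37285)/(-169661) = (5632/23 + 37285)*(-1/169661) = (863187/23)*(-1/169661) = -863187/3902203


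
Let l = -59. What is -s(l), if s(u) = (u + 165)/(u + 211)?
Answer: -53/76 ≈ -0.69737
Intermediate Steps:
s(u) = (165 + u)/(211 + u)
-s(l) = -(165 - 59)/(211 - 59) = -106/152 = -1*53/76 = -53/76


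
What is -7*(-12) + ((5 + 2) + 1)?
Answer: 92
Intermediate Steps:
-7*(-12) + ((5 + 2) + 1) = 84 + (7 + 1) = 84 + 8 = 92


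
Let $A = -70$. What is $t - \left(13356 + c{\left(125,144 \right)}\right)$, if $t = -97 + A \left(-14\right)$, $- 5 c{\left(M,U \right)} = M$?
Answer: $-12448$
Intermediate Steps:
$c{\left(M,U \right)} = - \frac{M}{5}$
$t = 883$ ($t = -97 - -980 = -97 + 980 = 883$)
$t - \left(13356 + c{\left(125,144 \right)}\right) = 883 - \left(13356 - 25\right) = 883 - 13331 = -12448$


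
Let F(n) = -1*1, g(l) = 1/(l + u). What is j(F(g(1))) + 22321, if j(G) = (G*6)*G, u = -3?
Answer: 22327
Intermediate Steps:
g(l) = 1/(-3 + l) (g(l) = 1/(l - 3) = 1/(-3 + l))
F(n) = -1
j(G) = 6*G**2 (j(G) = (6*G)*G = 6*G**2)
j(F(g(1))) + 22321 = 6*(-1)**2 + 22321 = 6*1 + 22321 = 6 + 22321 = 22327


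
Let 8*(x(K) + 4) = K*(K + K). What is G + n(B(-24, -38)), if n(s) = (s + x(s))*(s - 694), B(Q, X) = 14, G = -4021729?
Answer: -4061849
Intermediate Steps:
x(K) = -4 + K²/4 (x(K) = -4 + (K*(K + K))/8 = -4 + (K*(2*K))/8 = -4 + (2*K²)/8 = -4 + K²/4)
n(s) = (-694 + s)*(-4 + s + s²/4) (n(s) = (s + (-4 + s²/4))*(s - 694) = (-4 + s + s²/4)*(-694 + s) = (-694 + s)*(-4 + s + s²/4))
G + n(B(-24, -38)) = -4021729 + (2776 - 698*14 - 345/2*14² + (¼)*14³) = -4021729 + (2776 - 9772 - 345/2*196 + (¼)*2744) = -4021729 + (2776 - 9772 - 33810 + 686) = -4021729 - 40120 = -4061849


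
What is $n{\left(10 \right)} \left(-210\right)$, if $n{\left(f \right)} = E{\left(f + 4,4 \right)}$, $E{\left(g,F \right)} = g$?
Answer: $-2940$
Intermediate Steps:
$n{\left(f \right)} = 4 + f$ ($n{\left(f \right)} = f + 4 = 4 + f$)
$n{\left(10 \right)} \left(-210\right) = \left(4 + 10\right) \left(-210\right) = 14 \left(-210\right) = -2940$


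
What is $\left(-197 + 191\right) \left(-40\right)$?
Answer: $240$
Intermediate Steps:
$\left(-197 + 191\right) \left(-40\right) = \left(-6\right) \left(-40\right) = 240$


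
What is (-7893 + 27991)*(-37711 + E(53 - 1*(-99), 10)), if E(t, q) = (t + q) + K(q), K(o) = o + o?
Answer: -754257842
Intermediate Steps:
K(o) = 2*o
E(t, q) = t + 3*q (E(t, q) = (t + q) + 2*q = (q + t) + 2*q = t + 3*q)
(-7893 + 27991)*(-37711 + E(53 - 1*(-99), 10)) = (-7893 + 27991)*(-37711 + ((53 - 1*(-99)) + 3*10)) = 20098*(-37711 + ((53 + 99) + 30)) = 20098*(-37711 + (152 + 30)) = 20098*(-37711 + 182) = 20098*(-37529) = -754257842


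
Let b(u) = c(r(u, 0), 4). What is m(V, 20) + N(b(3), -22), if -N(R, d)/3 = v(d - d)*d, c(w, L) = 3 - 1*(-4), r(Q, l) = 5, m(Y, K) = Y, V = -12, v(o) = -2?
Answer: -144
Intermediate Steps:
c(w, L) = 7 (c(w, L) = 3 + 4 = 7)
b(u) = 7
N(R, d) = 6*d (N(R, d) = -(-6)*d = 6*d)
m(V, 20) + N(b(3), -22) = -12 + 6*(-22) = -12 - 132 = -144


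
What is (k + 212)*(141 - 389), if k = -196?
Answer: -3968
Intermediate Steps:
(k + 212)*(141 - 389) = (-196 + 212)*(141 - 389) = 16*(-248) = -3968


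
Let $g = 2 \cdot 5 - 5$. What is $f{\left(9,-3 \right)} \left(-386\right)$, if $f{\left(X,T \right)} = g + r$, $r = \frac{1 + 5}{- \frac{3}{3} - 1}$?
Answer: $-772$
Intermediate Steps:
$g = 5$ ($g = 10 - 5 = 5$)
$r = -3$ ($r = \frac{6}{\left(-3\right) \frac{1}{3} - 1} = \frac{6}{-1 - 1} = \frac{6}{-2} = 6 \left(- \frac{1}{2}\right) = -3$)
$f{\left(X,T \right)} = 2$ ($f{\left(X,T \right)} = 5 - 3 = 2$)
$f{\left(9,-3 \right)} \left(-386\right) = 2 \left(-386\right) = -772$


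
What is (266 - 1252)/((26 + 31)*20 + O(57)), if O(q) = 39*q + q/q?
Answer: -17/58 ≈ -0.29310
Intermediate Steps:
O(q) = 1 + 39*q (O(q) = 39*q + 1 = 1 + 39*q)
(266 - 1252)/((26 + 31)*20 + O(57)) = (266 - 1252)/((26 + 31)*20 + (1 + 39*57)) = -986/(57*20 + (1 + 2223)) = -986/(1140 + 2224) = -986/3364 = -986*1/3364 = -17/58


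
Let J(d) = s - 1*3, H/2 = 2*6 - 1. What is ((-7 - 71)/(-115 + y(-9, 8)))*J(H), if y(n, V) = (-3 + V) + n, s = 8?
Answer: 390/119 ≈ 3.2773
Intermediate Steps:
y(n, V) = -3 + V + n
H = 22 (H = 2*(2*6 - 1) = 2*(12 - 1) = 2*11 = 22)
J(d) = 5 (J(d) = 8 - 1*3 = 8 - 3 = 5)
((-7 - 71)/(-115 + y(-9, 8)))*J(H) = ((-7 - 71)/(-115 + (-3 + 8 - 9)))*5 = -78/(-115 - 4)*5 = -78/(-119)*5 = -78*(-1/119)*5 = (78/119)*5 = 390/119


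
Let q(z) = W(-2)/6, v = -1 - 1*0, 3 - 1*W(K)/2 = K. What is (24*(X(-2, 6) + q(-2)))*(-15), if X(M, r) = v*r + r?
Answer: -600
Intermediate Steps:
W(K) = 6 - 2*K
v = -1 (v = -1 + 0 = -1)
q(z) = 5/3 (q(z) = (6 - 2*(-2))/6 = (6 + 4)*(1/6) = 10*(1/6) = 5/3)
X(M, r) = 0 (X(M, r) = -r + r = 0)
(24*(X(-2, 6) + q(-2)))*(-15) = (24*(0 + 5/3))*(-15) = (24*(5/3))*(-15) = 40*(-15) = -600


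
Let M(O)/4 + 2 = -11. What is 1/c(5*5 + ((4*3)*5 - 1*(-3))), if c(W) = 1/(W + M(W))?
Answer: 36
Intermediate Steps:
M(O) = -52 (M(O) = -8 + 4*(-11) = -8 - 44 = -52)
c(W) = 1/(-52 + W) (c(W) = 1/(W - 52) = 1/(-52 + W))
1/c(5*5 + ((4*3)*5 - 1*(-3))) = 1/(1/(-52 + (5*5 + ((4*3)*5 - 1*(-3))))) = 1/(1/(-52 + (25 + (12*5 + 3)))) = 1/(1/(-52 + (25 + (60 + 3)))) = 1/(1/(-52 + (25 + 63))) = 1/(1/(-52 + 88)) = 1/(1/36) = 36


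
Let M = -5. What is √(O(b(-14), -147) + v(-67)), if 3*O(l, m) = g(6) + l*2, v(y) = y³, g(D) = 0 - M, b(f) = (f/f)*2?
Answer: 2*I*√75190 ≈ 548.42*I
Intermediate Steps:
b(f) = 2 (b(f) = 1*2 = 2)
g(D) = 5 (g(D) = 0 - 1*(-5) = 0 + 5 = 5)
O(l, m) = 5/3 + 2*l/3 (O(l, m) = (5 + l*2)/3 = (5 + 2*l)/3 = 5/3 + 2*l/3)
√(O(b(-14), -147) + v(-67)) = √((5/3 + (⅔)*2) + (-67)³) = √((5/3 + 4/3) - 300763) = √(3 - 300763) = √(-300760) = 2*I*√75190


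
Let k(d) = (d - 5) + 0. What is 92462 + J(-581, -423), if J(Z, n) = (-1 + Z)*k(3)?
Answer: 93626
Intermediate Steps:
k(d) = -5 + d (k(d) = (-5 + d) + 0 = -5 + d)
J(Z, n) = 2 - 2*Z (J(Z, n) = (-1 + Z)*(-5 + 3) = (-1 + Z)*(-2) = 2 - 2*Z)
92462 + J(-581, -423) = 92462 + (2 - 2*(-581)) = 92462 + (2 + 1162) = 92462 + 1164 = 93626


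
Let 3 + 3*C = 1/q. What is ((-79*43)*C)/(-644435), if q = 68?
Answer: -689591/131464740 ≈ -0.0052454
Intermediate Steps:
C = -203/204 (C = -1 + (⅓)/68 = -1 + (⅓)*(1/68) = -1 + 1/204 = -203/204 ≈ -0.99510)
((-79*43)*C)/(-644435) = (-79*43*(-203/204))/(-644435) = -3397*(-203/204)*(-1/644435) = (689591/204)*(-1/644435) = -689591/131464740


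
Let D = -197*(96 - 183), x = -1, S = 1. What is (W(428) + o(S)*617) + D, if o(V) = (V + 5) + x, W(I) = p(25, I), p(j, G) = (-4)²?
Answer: 20240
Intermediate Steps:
p(j, G) = 16
W(I) = 16
D = 17139 (D = -197*(-87) = 17139)
o(V) = 4 + V (o(V) = (V + 5) - 1 = (5 + V) - 1 = 4 + V)
(W(428) + o(S)*617) + D = (16 + (4 + 1)*617) + 17139 = (16 + 5*617) + 17139 = (16 + 3085) + 17139 = 3101 + 17139 = 20240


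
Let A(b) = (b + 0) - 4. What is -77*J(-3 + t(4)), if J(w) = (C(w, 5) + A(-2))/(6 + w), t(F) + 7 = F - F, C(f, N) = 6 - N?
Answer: -385/4 ≈ -96.250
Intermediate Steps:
A(b) = -4 + b (A(b) = b - 4 = -4 + b)
t(F) = -7 (t(F) = -7 + (F - F) = -7 + 0 = -7)
J(w) = -5/(6 + w) (J(w) = ((6 - 1*5) + (-4 - 2))/(6 + w) = ((6 - 5) - 6)/(6 + w) = (1 - 6)/(6 + w) = -5/(6 + w))
-77*J(-3 + t(4)) = -(-385)/(6 + (-3 - 7)) = -(-385)/(6 - 10) = -(-385)/(-4) = -(-385)*(-1)/4 = -77*5/4 = -385/4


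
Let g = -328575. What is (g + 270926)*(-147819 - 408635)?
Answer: 32079016646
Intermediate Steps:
(g + 270926)*(-147819 - 408635) = (-328575 + 270926)*(-147819 - 408635) = -57649*(-556454) = 32079016646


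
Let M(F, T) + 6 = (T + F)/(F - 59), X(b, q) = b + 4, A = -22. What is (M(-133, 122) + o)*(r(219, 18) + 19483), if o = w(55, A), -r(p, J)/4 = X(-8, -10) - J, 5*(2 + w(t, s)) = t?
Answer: 11488177/192 ≈ 59834.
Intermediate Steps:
w(t, s) = -2 + t/5
X(b, q) = 4 + b
r(p, J) = 16 + 4*J (r(p, J) = -4*((4 - 8) - J) = -4*(-4 - J) = 16 + 4*J)
o = 9 (o = -2 + (1/5)*55 = -2 + 11 = 9)
M(F, T) = -6 + (F + T)/(-59 + F) (M(F, T) = -6 + (T + F)/(F - 59) = -6 + (F + T)/(-59 + F))
(M(-133, 122) + o)*(r(219, 18) + 19483) = ((354 + 122 - 5*(-133))/(-59 - 133) + 9)*((16 + 4*18) + 19483) = ((354 + 122 + 665)/(-192) + 9)*((16 + 72) + 19483) = (-1/192*1141 + 9)*(88 + 19483) = (-1141/192 + 9)*19571 = (587/192)*19571 = 11488177/192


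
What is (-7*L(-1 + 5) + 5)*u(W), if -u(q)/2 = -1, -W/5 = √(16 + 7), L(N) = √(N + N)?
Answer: 10 - 28*√2 ≈ -29.598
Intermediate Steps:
L(N) = √2*√N (L(N) = √(2*N) = √2*√N)
W = -5*√23 (W = -5*√(16 + 7) = -5*√23 ≈ -23.979)
u(q) = 2 (u(q) = -2*(-1) = 2)
(-7*L(-1 + 5) + 5)*u(W) = (-7*√2*√(-1 + 5) + 5)*2 = (-7*√2*√4 + 5)*2 = (-7*√2*2 + 5)*2 = (-14*√2 + 5)*2 = (5 - 14*√2)*2 = 10 - 28*√2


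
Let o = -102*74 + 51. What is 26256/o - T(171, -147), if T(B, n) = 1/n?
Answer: -8735/2499 ≈ -3.4954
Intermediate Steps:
o = -7497 (o = -7548 + 51 = -7497)
26256/o - T(171, -147) = 26256/(-7497) - 1/(-147) = 26256*(-1/7497) - 1*(-1/147) = -8752/2499 + 1/147 = -8735/2499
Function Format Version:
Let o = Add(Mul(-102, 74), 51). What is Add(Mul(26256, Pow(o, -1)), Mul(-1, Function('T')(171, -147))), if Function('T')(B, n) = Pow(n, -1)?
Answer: Rational(-8735, 2499) ≈ -3.4954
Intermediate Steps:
o = -7497 (o = Add(-7548, 51) = -7497)
Add(Mul(26256, Pow(o, -1)), Mul(-1, Function('T')(171, -147))) = Add(Mul(26256, Pow(-7497, -1)), Mul(-1, Pow(-147, -1))) = Add(Mul(26256, Rational(-1, 7497)), Mul(-1, Rational(-1, 147))) = Add(Rational(-8752, 2499), Rational(1, 147)) = Rational(-8735, 2499)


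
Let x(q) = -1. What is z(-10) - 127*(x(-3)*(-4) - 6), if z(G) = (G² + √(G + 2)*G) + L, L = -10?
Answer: 344 - 20*I*√2 ≈ 344.0 - 28.284*I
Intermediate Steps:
z(G) = -10 + G² + G*√(2 + G) (z(G) = (G² + √(G + 2)*G) - 10 = (G² + √(2 + G)*G) - 10 = (G² + G*√(2 + G)) - 10 = -10 + G² + G*√(2 + G))
z(-10) - 127*(x(-3)*(-4) - 6) = (-10 + (-10)² - 10*√(2 - 10)) - 127*(-1*(-4) - 6) = (-10 + 100 - 20*I*√2) - 127*(4 - 6) = (-10 + 100 - 20*I*√2) - 127*(-2) = (-10 + 100 - 20*I*√2) + 254 = (90 - 20*I*√2) + 254 = 344 - 20*I*√2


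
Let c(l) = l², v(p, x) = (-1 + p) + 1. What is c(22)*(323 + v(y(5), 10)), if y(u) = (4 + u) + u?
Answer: 163108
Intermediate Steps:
y(u) = 4 + 2*u
v(p, x) = p
c(22)*(323 + v(y(5), 10)) = 22²*(323 + (4 + 2*5)) = 484*(323 + (4 + 10)) = 484*(323 + 14) = 484*337 = 163108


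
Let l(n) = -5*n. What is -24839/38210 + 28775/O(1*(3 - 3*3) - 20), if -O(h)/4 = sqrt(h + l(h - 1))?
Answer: -24839/38210 - 28775*sqrt(109)/436 ≈ -689.69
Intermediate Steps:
O(h) = -4*sqrt(5 - 4*h) (O(h) = -4*sqrt(h - 5*(h - 1)) = -4*sqrt(h - 5*(-1 + h)) = -4*sqrt(h + (5 - 5*h)) = -4*sqrt(5 - 4*h))
-24839/38210 + 28775/O(1*(3 - 3*3) - 20) = -24839/38210 + 28775/((-4*sqrt(5 - 4*(1*(3 - 3*3) - 20)))) = -24839*1/38210 + 28775/((-4*sqrt(5 - 4*(1*(3 - 9) - 20)))) = -24839/38210 + 28775/((-4*sqrt(5 - 4*(1*(-6) - 20)))) = -24839/38210 + 28775/((-4*sqrt(5 - 4*(-6 - 20)))) = -24839/38210 + 28775/((-4*sqrt(5 - 4*(-26)))) = -24839/38210 + 28775/((-4*sqrt(5 + 104))) = -24839/38210 + 28775/((-4*sqrt(109))) = -24839/38210 + 28775*(-sqrt(109)/436) = -24839/38210 - 28775*sqrt(109)/436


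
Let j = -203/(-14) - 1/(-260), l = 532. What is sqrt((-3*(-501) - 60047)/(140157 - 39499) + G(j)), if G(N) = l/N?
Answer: 2*sqrt(36118862974180342)/63263553 ≈ 6.0082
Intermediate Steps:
j = 3771/260 (j = -203*(-1/14) - 1*(-1/260) = 29/2 + 1/260 = 3771/260 ≈ 14.504)
G(N) = 532/N
sqrt((-3*(-501) - 60047)/(140157 - 39499) + G(j)) = sqrt((-3*(-501) - 60047)/(140157 - 39499) + 532/(3771/260)) = sqrt((1503 - 60047)/100658 + 532*(260/3771)) = sqrt(-58544*1/100658 + 138320/3771) = sqrt(-29272/50329 + 138320/3771) = sqrt(6851122568/189790659) = 2*sqrt(36118862974180342)/63263553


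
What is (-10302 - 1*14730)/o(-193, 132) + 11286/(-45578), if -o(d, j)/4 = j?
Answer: 23644781/501358 ≈ 47.161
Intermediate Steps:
o(d, j) = -4*j
(-10302 - 1*14730)/o(-193, 132) + 11286/(-45578) = (-10302 - 1*14730)/((-4*132)) + 11286/(-45578) = (-10302 - 14730)/(-528) + 11286*(-1/45578) = -25032*(-1/528) - 5643/22789 = 1043/22 - 5643/22789 = 23644781/501358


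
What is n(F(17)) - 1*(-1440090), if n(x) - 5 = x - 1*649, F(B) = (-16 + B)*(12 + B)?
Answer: 1439475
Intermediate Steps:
n(x) = -644 + x (n(x) = 5 + (x - 1*649) = 5 + (x - 649) = 5 + (-649 + x) = -644 + x)
n(F(17)) - 1*(-1440090) = (-644 + (-192 + 17² - 4*17)) - 1*(-1440090) = (-644 + (-192 + 289 - 68)) + 1440090 = (-644 + 29) + 1440090 = -615 + 1440090 = 1439475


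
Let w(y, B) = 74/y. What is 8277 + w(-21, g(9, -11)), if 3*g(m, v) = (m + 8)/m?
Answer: 173743/21 ≈ 8273.5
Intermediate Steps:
g(m, v) = (8 + m)/(3*m) (g(m, v) = ((m + 8)/m)/3 = ((8 + m)/m)/3 = (8 + m)/(3*m))
8277 + w(-21, g(9, -11)) = 8277 + 74/(-21) = 8277 + 74*(-1/21) = 8277 - 74/21 = 173743/21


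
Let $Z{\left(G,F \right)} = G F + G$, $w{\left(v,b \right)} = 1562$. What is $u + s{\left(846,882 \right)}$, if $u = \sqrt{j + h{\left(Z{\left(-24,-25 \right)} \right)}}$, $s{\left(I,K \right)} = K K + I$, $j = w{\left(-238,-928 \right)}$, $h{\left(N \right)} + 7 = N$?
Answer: $778770 + \sqrt{2131} \approx 7.7882 \cdot 10^{5}$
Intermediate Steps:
$Z{\left(G,F \right)} = G + F G$ ($Z{\left(G,F \right)} = F G + G = G + F G$)
$h{\left(N \right)} = -7 + N$
$j = 1562$
$s{\left(I,K \right)} = I + K^{2}$ ($s{\left(I,K \right)} = K^{2} + I = I + K^{2}$)
$u = \sqrt{2131}$ ($u = \sqrt{1562 - \left(7 + 24 \left(1 - 25\right)\right)} = \sqrt{1562 - -569} = \sqrt{1562 + \left(-7 + 576\right)} = \sqrt{1562 + 569} = \sqrt{2131} \approx 46.163$)
$u + s{\left(846,882 \right)} = \sqrt{2131} + \left(846 + 882^{2}\right) = \sqrt{2131} + \left(846 + 777924\right) = \sqrt{2131} + 778770 = 778770 + \sqrt{2131}$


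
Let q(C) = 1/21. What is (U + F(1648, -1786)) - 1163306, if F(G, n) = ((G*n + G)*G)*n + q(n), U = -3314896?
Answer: 181824817289599/21 ≈ 8.6583e+12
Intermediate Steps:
q(C) = 1/21
F(G, n) = 1/21 + G*n*(G + G*n) (F(G, n) = ((G*n + G)*G)*n + 1/21 = ((G + G*n)*G)*n + 1/21 = (G*(G + G*n))*n + 1/21 = G*n*(G + G*n) + 1/21 = 1/21 + G*n*(G + G*n))
(U + F(1648, -1786)) - 1163306 = (-3314896 + (1/21 - 1786*1648² + 1648²*(-1786)²)) - 1163306 = (-3314896 + (1/21 - 1786*2715904 + 2715904*3189796)) - 1163306 = (-3314896 + (1/21 - 4850604544 + 8663179715584)) - 1163306 = (-3314896 + 181824911331841/21) - 1163306 = 181824841719025/21 - 1163306 = 181824817289599/21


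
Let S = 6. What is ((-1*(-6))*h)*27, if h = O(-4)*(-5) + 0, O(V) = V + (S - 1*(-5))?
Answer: -5670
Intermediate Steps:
O(V) = 11 + V (O(V) = V + (6 - 1*(-5)) = V + (6 + 5) = V + 11 = 11 + V)
h = -35 (h = (11 - 4)*(-5) + 0 = 7*(-5) + 0 = -35 + 0 = -35)
((-1*(-6))*h)*27 = (-1*(-6)*(-35))*27 = (6*(-35))*27 = -210*27 = -5670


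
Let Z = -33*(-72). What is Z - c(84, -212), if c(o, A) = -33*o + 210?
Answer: 4938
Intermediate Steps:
c(o, A) = 210 - 33*o
Z = 2376
Z - c(84, -212) = 2376 - (210 - 33*84) = 2376 - (210 - 2772) = 2376 - 1*(-2562) = 2376 + 2562 = 4938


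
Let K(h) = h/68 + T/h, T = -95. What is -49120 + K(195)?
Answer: -130259927/2652 ≈ -49118.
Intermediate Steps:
K(h) = -95/h + h/68 (K(h) = h/68 - 95/h = -95/h + h/68)
-49120 + K(195) = -49120 + (-95/195 + (1/68)*195) = -49120 + (-95*1/195 + 195/68) = -49120 + (-19/39 + 195/68) = -49120 + 6313/2652 = -130259927/2652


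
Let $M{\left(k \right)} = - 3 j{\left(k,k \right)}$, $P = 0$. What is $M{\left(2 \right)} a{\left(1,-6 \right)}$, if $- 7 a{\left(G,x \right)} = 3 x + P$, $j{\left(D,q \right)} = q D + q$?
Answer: $- \frac{324}{7} \approx -46.286$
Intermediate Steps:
$j{\left(D,q \right)} = q + D q$ ($j{\left(D,q \right)} = D q + q = q + D q$)
$a{\left(G,x \right)} = - \frac{3 x}{7}$ ($a{\left(G,x \right)} = - \frac{3 x + 0}{7} = - \frac{3 x}{7}$)
$M{\left(k \right)} = - 3 k \left(1 + k\right)$
$M{\left(2 \right)} a{\left(1,-6 \right)} = \left(-3\right) 2 \left(1 + 2\right) \left(\left(- \frac{3}{7}\right) \left(-6\right)\right) = \left(-3\right) 2 \cdot 3 \cdot \frac{18}{7} = \left(-18\right) \frac{18}{7} = - \frac{324}{7}$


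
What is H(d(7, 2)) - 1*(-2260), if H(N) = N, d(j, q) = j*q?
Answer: 2274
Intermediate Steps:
H(d(7, 2)) - 1*(-2260) = 7*2 - 1*(-2260) = 14 + 2260 = 2274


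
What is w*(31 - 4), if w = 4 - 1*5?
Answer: -27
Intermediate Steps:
w = -1 (w = 4 - 5 = -1)
w*(31 - 4) = -(31 - 4) = -1*27 = -27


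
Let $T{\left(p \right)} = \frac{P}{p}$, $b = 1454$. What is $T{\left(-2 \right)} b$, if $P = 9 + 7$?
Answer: $-11632$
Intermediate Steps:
$P = 16$
$T{\left(p \right)} = \frac{16}{p}$
$T{\left(-2 \right)} b = \frac{16}{-2} \cdot 1454 = 16 \left(- \frac{1}{2}\right) 1454 = \left(-8\right) 1454 = -11632$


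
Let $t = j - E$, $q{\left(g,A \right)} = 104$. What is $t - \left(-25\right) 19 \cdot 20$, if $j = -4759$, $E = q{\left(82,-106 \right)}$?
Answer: $4637$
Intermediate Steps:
$E = 104$
$t = -4863$ ($t = -4759 - 104 = -4863$)
$t - \left(-25\right) 19 \cdot 20 = -4863 - \left(-25\right) 19 \cdot 20 = -4863 - \left(-475\right) 20 = -4863 - -9500 = -4863 + 9500 = 4637$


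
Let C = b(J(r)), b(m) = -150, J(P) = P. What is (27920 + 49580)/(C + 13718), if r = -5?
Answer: 19375/3392 ≈ 5.7120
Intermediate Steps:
C = -150
(27920 + 49580)/(C + 13718) = (27920 + 49580)/(-150 + 13718) = 77500/13568 = 77500*(1/13568) = 19375/3392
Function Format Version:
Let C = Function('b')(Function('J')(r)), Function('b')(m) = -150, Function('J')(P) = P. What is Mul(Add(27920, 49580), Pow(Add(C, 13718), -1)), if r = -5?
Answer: Rational(19375, 3392) ≈ 5.7120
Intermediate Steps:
C = -150
Mul(Add(27920, 49580), Pow(Add(C, 13718), -1)) = Mul(Add(27920, 49580), Pow(Add(-150, 13718), -1)) = Mul(77500, Pow(13568, -1)) = Mul(77500, Rational(1, 13568)) = Rational(19375, 3392)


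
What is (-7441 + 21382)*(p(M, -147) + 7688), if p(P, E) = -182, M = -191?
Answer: 104641146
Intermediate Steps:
(-7441 + 21382)*(p(M, -147) + 7688) = (-7441 + 21382)*(-182 + 7688) = 13941*7506 = 104641146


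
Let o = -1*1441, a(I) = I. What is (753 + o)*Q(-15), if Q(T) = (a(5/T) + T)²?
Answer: -1455808/9 ≈ -1.6176e+5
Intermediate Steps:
o = -1441
Q(T) = (T + 5/T)² (Q(T) = (5/T + T)² = (T + 5/T)²)
(753 + o)*Q(-15) = (753 - 1441)*((5 + (-15)²)²/(-15)²) = -688*(5 + 225)²/225 = -688*230²/225 = -688*52900/225 = -688*2116/9 = -1455808/9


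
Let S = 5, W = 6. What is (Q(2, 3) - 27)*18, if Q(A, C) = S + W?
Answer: -288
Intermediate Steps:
Q(A, C) = 11 (Q(A, C) = 5 + 6 = 11)
(Q(2, 3) - 27)*18 = (11 - 27)*18 = -16*18 = -288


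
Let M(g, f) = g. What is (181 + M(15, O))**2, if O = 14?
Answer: 38416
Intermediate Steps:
(181 + M(15, O))**2 = (181 + 15)**2 = 196**2 = 38416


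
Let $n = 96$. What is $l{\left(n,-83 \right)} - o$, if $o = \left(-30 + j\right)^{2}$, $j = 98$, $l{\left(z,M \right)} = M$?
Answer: $-4707$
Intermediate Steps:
$o = 4624$ ($o = \left(-30 + 98\right)^{2} = 68^{2} = 4624$)
$l{\left(n,-83 \right)} - o = -83 - 4624 = -4707$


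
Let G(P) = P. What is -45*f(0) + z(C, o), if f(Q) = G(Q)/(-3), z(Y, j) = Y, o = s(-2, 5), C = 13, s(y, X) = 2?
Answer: 13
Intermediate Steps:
o = 2
f(Q) = -Q/3 (f(Q) = Q/(-3) = Q*(-⅓) = -Q/3)
-45*f(0) + z(C, o) = -(-15)*0 + 13 = -45*0 + 13 = 0 + 13 = 13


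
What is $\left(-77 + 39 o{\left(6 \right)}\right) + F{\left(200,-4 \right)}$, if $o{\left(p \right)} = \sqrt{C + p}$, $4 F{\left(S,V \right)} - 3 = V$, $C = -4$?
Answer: $- \frac{309}{4} + 39 \sqrt{2} \approx -22.096$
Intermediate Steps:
$F{\left(S,V \right)} = \frac{3}{4} + \frac{V}{4}$
$o{\left(p \right)} = \sqrt{-4 + p}$
$\left(-77 + 39 o{\left(6 \right)}\right) + F{\left(200,-4 \right)} = \left(-77 + 39 \sqrt{-4 + 6}\right) + \left(\frac{3}{4} + \frac{1}{4} \left(-4\right)\right) = \left(-77 + 39 \sqrt{2}\right) + \left(\frac{3}{4} - 1\right) = \left(-77 + 39 \sqrt{2}\right) - \frac{1}{4} = - \frac{309}{4} + 39 \sqrt{2}$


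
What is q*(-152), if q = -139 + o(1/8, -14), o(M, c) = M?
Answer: 21109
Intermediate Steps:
q = -1111/8 (q = -139 + 1/8 = -139 + ⅛ = -1111/8 ≈ -138.88)
q*(-152) = -1111/8*(-152) = 21109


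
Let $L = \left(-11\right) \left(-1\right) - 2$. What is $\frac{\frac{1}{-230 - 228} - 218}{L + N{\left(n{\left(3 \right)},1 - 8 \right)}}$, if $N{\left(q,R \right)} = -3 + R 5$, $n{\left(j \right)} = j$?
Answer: $\frac{99845}{13282} \approx 7.5173$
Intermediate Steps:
$L = 9$ ($L = 11 - 2 = 9$)
$N{\left(q,R \right)} = -3 + 5 R$
$\frac{\frac{1}{-230 - 228} - 218}{L + N{\left(n{\left(3 \right)},1 - 8 \right)}} = \frac{\frac{1}{-230 - 228} - 218}{9 + \left(-3 + 5 \left(1 - 8\right)\right)} = \frac{\frac{1}{-458} - 218}{9 + \left(-3 + 5 \left(1 - 8\right)\right)} = \frac{- \frac{1}{458} - 218}{9 + \left(-3 + 5 \left(-7\right)\right)} = - \frac{99845}{458 \left(9 - 38\right)} = - \frac{99845}{458 \left(-29\right)} = \left(- \frac{99845}{458}\right) \left(- \frac{1}{29}\right) = \frac{99845}{13282}$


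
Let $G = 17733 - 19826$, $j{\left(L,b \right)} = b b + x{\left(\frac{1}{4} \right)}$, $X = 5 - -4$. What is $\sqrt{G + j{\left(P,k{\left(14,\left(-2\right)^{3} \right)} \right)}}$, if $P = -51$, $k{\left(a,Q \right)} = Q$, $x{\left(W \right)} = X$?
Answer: $2 i \sqrt{505} \approx 44.944 i$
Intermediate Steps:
$X = 9$ ($X = 5 + 4 = 9$)
$x{\left(W \right)} = 9$
$j{\left(L,b \right)} = 9 + b^{2}$ ($j{\left(L,b \right)} = b b + 9 = b^{2} + 9 = 9 + b^{2}$)
$G = -2093$ ($G = 17733 - 19826 = -2093$)
$\sqrt{G + j{\left(P,k{\left(14,\left(-2\right)^{3} \right)} \right)}} = \sqrt{-2093 + \left(9 + \left(\left(-2\right)^{3}\right)^{2}\right)} = \sqrt{-2093 + \left(9 + \left(-8\right)^{2}\right)} = \sqrt{-2093 + \left(9 + 64\right)} = \sqrt{-2093 + 73} = \sqrt{-2020} = 2 i \sqrt{505}$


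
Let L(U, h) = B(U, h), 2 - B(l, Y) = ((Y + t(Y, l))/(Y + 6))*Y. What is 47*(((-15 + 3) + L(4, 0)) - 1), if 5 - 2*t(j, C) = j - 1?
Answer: -517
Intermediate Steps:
t(j, C) = 3 - j/2 (t(j, C) = 5/2 - (j - 1)/2 = 5/2 - (-1 + j)/2 = 5/2 + (1/2 - j/2) = 3 - j/2)
B(l, Y) = 2 - Y*(3 + Y/2)/(6 + Y) (B(l, Y) = 2 - (Y + (3 - Y/2))/(Y + 6)*Y = 2 - (3 + Y/2)/(6 + Y)*Y = 2 - Y*(3 + Y/2)/(6 + Y))
L(U, h) = 2 - h/2
47*(((-15 + 3) + L(4, 0)) - 1) = 47*(((-15 + 3) + (2 - 1/2*0)) - 1) = 47*((-12 + (2 + 0)) - 1) = 47*((-12 + 2) - 1) = 47*(-10 - 1) = 47*(-11) = -517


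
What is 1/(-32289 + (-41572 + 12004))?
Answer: -1/61857 ≈ -1.6166e-5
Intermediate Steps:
1/(-32289 + (-41572 + 12004)) = 1/(-32289 - 29568) = 1/(-61857) = -1/61857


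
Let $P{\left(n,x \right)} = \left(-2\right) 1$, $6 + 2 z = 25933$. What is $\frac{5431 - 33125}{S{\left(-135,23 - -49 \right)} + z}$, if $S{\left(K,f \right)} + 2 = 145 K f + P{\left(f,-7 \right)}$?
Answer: $\frac{55388}{2792881} \approx 0.019832$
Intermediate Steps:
$z = \frac{25927}{2}$ ($z = -3 + \frac{1}{2} \cdot 25933 = -3 + \frac{25933}{2} = \frac{25927}{2} \approx 12964.0$)
$P{\left(n,x \right)} = -2$
$S{\left(K,f \right)} = -4 + 145 K f$ ($S{\left(K,f \right)} = -2 + \left(145 K f - 2\right) = -2 + \left(-2 + 145 K f\right) = -4 + 145 K f$)
$\frac{5431 - 33125}{S{\left(-135,23 - -49 \right)} + z} = \frac{5431 - 33125}{\left(-4 + 145 \left(-135\right) \left(23 - -49\right)\right) + \frac{25927}{2}} = - \frac{27694}{\left(-4 + 145 \left(-135\right) \left(23 + 49\right)\right) + \frac{25927}{2}} = - \frac{27694}{\left(-4 + 145 \left(-135\right) 72\right) + \frac{25927}{2}} = - \frac{27694}{\left(-4 - 1409400\right) + \frac{25927}{2}} = - \frac{27694}{-1409404 + \frac{25927}{2}} = - \frac{27694}{- \frac{2792881}{2}} = \left(-27694\right) \left(- \frac{2}{2792881}\right) = \frac{55388}{2792881}$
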